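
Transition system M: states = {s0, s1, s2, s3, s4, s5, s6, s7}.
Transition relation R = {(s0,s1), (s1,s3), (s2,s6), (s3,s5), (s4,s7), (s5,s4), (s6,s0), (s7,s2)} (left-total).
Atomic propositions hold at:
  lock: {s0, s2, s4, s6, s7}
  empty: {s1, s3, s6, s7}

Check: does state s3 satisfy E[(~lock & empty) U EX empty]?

No

Sat(~lock) = {s1, s3, s5}
Sat(~lock & empty) = {s1, s3}
Sat(EX empty) = {s : some successor in {s1, s3, s6, s7}} = {s0, s1, s2, s4}
E[(~lock & empty) U EX empty]: least fixpoint, start Z0 = Sat(EX empty) = {s0, s1, s2, s4}, add states in Sat(~lock & empty) with some successor in Z. Already a fixed point.
Sat(E[(~lock & empty) U EX empty]) = {s0, s1, s2, s4}
s3 ∉ Sat(E[(~lock & empty) U EX empty]) = {s0, s1, s2, s4}, so the formula does not hold at s3.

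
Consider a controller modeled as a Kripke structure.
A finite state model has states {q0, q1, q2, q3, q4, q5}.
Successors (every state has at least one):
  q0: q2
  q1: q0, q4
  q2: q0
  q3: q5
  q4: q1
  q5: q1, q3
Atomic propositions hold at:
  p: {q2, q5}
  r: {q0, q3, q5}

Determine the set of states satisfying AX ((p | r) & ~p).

Sat(p | r) = {q0, q2, q3, q5}
Sat(~p) = {q0, q1, q3, q4}
Sat((p | r) & ~p) = {q0, q3}
Sat(AX ((p | r) & ~p)) = {s : every successor in {q0, q3}} = {q2}

{q2}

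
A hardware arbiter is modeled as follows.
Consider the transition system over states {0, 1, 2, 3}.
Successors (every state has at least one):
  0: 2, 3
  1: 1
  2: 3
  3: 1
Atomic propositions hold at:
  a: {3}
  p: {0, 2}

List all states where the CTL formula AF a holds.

AF a: least fixpoint, start Z0 = {3}, add states with every successor in Z. Z1 = {2, 3}; Z2 = {0, 2, 3}; fixed.
Sat(AF a) = {0, 2, 3}

{0, 2, 3}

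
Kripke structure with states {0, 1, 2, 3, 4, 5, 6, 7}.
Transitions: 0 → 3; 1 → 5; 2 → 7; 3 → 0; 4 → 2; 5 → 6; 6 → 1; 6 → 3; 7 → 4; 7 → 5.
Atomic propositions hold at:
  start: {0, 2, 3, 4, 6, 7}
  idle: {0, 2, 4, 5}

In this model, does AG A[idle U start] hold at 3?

A[idle U start]: least fixpoint, start Z0 = Sat(start) = {0, 2, 3, 4, 6, 7}, add states in Sat(idle) with every successor in Z. Z1 = {0, 2, 3, 4, 5, 6, 7}; fixed.
Sat(A[idle U start]) = {0, 2, 3, 4, 5, 6, 7}
AG A[idle U start]: greatest fixpoint, start Z0 = {0, 2, 3, 4, 5, 6, 7}, keep only states in Sat with every successor in Z. Z1 = {0, 2, 3, 4, 5, 7}; Z2 = {0, 2, 3, 4, 7}; Z3 = {0, 2, 3, 4}; Z4 = {0, 3, 4}; Z5 = {0, 3}; fixed.
Sat(AG A[idle U start]) = {0, 3}
3 ∈ Sat(AG A[idle U start]) = {0, 3}, so the formula holds at 3.

Yes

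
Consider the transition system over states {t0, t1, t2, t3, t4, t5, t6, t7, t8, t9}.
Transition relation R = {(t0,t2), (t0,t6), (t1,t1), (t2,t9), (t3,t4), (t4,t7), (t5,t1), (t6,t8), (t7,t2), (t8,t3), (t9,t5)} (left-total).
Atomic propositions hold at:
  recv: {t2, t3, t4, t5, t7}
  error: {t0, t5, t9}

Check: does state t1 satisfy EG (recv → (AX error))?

Yes

Sat(AX error) = {s : every successor in {t0, t5, t9}} = {t2, t9}
Sat(recv → (AX error)) = {t0, t1, t2, t6, t8, t9}
EG (recv → (AX error)): greatest fixpoint, start Z0 = {t0, t1, t2, t6, t8, t9}, keep only states in Sat with some successor in Z. Z1 = {t0, t1, t2, t6}; Z2 = {t0, t1}; Z3 = {t1}; fixed.
Sat(EG (recv → (AX error))) = {t1}
t1 ∈ Sat(EG (recv → (AX error))) = {t1}, so the formula holds at t1.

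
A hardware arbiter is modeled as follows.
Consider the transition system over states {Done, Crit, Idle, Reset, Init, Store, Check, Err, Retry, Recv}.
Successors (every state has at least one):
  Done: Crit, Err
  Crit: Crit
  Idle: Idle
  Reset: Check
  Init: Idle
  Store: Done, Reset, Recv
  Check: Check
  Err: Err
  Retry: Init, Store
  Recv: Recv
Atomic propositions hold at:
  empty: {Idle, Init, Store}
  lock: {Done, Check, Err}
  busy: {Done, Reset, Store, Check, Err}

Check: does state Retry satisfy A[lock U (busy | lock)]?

No

Sat(busy | lock) = {Done, Reset, Store, Check, Err}
A[lock U (busy | lock)]: least fixpoint, start Z0 = Sat((busy | lock)) = {Done, Reset, Store, Check, Err}, add states in Sat(lock) with every successor in Z. Already a fixed point.
Sat(A[lock U (busy | lock)]) = {Done, Reset, Store, Check, Err}
Retry ∉ Sat(A[lock U (busy | lock)]) = {Done, Reset, Store, Check, Err}, so the formula does not hold at Retry.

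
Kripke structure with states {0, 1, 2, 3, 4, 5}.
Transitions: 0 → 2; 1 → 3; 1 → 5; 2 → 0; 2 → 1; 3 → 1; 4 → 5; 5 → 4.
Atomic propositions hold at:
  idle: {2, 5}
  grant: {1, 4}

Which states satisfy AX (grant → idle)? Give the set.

{0, 1, 4}

Sat(grant → idle) = {0, 2, 3, 5}
Sat(AX (grant → idle)) = {s : every successor in {0, 2, 3, 5}} = {0, 1, 4}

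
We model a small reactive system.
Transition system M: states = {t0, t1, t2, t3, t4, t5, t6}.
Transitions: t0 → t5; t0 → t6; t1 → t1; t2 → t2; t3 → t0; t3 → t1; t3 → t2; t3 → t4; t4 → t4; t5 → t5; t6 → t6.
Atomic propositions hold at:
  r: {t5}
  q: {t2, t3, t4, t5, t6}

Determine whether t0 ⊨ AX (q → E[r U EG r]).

EG r: greatest fixpoint, start Z0 = {t5}, keep only states in Sat with some successor in Z. Already a fixed point.
Sat(EG r) = {t5}
E[r U EG r]: least fixpoint, start Z0 = Sat(EG r) = {t5}, add states in Sat(r) with some successor in Z. Already a fixed point.
Sat(E[r U EG r]) = {t5}
Sat(q → E[r U EG r]) = {t0, t1, t5}
Sat(AX (q → E[r U EG r])) = {s : every successor in {t0, t1, t5}} = {t1, t5}
t0 ∉ Sat(AX (q → E[r U EG r])) = {t1, t5}, so the formula does not hold at t0.

No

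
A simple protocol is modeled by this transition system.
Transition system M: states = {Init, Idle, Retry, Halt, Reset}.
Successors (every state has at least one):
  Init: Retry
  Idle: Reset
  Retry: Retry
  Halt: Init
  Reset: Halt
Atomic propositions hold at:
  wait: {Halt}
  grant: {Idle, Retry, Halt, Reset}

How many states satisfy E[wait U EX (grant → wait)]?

2

Sat(grant → wait) = {Init, Halt}
Sat(EX (grant → wait)) = {s : some successor in {Init, Halt}} = {Halt, Reset}
E[wait U EX (grant → wait)]: least fixpoint, start Z0 = Sat(EX (grant → wait)) = {Halt, Reset}, add states in Sat(wait) with some successor in Z. Already a fixed point.
Sat(E[wait U EX (grant → wait)]) = {Halt, Reset}
|Sat(E[wait U EX (grant → wait)])| = |{Halt, Reset}| = 2.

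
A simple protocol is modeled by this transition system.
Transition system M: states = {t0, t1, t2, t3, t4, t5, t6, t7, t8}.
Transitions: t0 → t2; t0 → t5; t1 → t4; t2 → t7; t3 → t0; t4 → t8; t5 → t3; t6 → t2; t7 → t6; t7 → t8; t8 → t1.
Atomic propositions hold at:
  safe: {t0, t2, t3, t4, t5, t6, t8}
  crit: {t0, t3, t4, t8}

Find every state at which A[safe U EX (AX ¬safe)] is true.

{t0, t2, t3, t4, t5, t6, t7}

Sat(¬safe) = {t1, t7}
Sat(AX ¬safe) = {s : every successor in {t1, t7}} = {t2, t8}
Sat(EX (AX ¬safe)) = {s : some successor in {t2, t8}} = {t0, t4, t6, t7}
A[safe U EX (AX ¬safe)]: least fixpoint, start Z0 = Sat(EX (AX ¬safe)) = {t0, t4, t6, t7}, add states in Sat(safe) with every successor in Z. Z1 = {t0, t2, t3, t4, t6, t7}; Z2 = {t0, t2, t3, t4, t5, t6, t7}; fixed.
Sat(A[safe U EX (AX ¬safe)]) = {t0, t2, t3, t4, t5, t6, t7}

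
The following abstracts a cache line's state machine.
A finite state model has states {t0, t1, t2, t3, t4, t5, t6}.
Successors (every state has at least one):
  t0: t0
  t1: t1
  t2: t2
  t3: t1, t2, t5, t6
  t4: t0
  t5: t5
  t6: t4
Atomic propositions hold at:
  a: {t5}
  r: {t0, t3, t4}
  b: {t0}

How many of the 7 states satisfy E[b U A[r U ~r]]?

Sat(~r) = {t1, t2, t5, t6}
A[r U ~r]: least fixpoint, start Z0 = Sat(~r) = {t1, t2, t5, t6}, add states in Sat(r) with every successor in Z. Z1 = {t1, t2, t3, t5, t6}; fixed.
Sat(A[r U ~r]) = {t1, t2, t3, t5, t6}
E[b U A[r U ~r]]: least fixpoint, start Z0 = Sat(A[r U ~r]) = {t1, t2, t3, t5, t6}, add states in Sat(b) with some successor in Z. Already a fixed point.
Sat(E[b U A[r U ~r]]) = {t1, t2, t3, t5, t6}
|Sat(E[b U A[r U ~r]])| = |{t1, t2, t3, t5, t6}| = 5.

5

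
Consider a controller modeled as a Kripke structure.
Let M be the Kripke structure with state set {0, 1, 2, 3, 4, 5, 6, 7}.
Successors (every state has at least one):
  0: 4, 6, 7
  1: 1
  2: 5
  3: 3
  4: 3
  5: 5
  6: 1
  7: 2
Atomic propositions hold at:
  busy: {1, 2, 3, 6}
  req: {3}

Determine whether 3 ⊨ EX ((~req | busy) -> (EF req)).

Yes

Sat(~req) = {0, 1, 2, 4, 5, 6, 7}
Sat(~req | busy) = {0, 1, 2, 3, 4, 5, 6, 7}
EF req: least fixpoint, start Z0 = {3}, add states with some successor in Z. Z1 = {3, 4}; Z2 = {0, 3, 4}; fixed.
Sat(EF req) = {0, 3, 4}
Sat((~req | busy) -> (EF req)) = {0, 3, 4}
Sat(EX ((~req | busy) -> (EF req))) = {s : some successor in {0, 3, 4}} = {0, 3, 4}
3 ∈ Sat(EX ((~req | busy) -> (EF req))) = {0, 3, 4}, so the formula holds at 3.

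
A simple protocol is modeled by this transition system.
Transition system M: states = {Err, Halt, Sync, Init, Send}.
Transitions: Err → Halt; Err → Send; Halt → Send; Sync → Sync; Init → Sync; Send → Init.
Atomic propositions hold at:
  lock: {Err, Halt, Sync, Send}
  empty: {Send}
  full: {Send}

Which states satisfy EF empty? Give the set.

EF empty: least fixpoint, start Z0 = {Send}, add states with some successor in Z. Z1 = {Err, Halt, Send}; fixed.
Sat(EF empty) = {Err, Halt, Send}

{Err, Halt, Send}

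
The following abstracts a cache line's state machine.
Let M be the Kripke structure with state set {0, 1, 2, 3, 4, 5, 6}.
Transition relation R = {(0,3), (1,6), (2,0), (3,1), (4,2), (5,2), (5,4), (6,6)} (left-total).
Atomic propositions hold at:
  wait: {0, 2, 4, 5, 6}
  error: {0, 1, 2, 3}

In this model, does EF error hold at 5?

EF error: least fixpoint, start Z0 = {0, 1, 2, 3}, add states with some successor in Z. Z1 = {0, 1, 2, 3, 4, 5}; fixed.
Sat(EF error) = {0, 1, 2, 3, 4, 5}
5 ∈ Sat(EF error) = {0, 1, 2, 3, 4, 5}, so the formula holds at 5.

Yes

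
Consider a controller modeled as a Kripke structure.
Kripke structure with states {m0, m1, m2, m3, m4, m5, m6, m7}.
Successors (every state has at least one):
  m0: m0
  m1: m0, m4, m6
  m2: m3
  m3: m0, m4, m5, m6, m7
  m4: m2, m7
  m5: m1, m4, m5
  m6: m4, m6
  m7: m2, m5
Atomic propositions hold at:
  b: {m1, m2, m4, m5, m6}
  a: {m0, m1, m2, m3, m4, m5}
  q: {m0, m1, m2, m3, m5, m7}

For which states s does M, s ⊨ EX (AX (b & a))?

{m3, m4, m5, m7}

Sat(b & a) = {m1, m2, m4, m5}
Sat(AX (b & a)) = {s : every successor in {m1, m2, m4, m5}} = {m5, m7}
Sat(EX (AX (b & a))) = {s : some successor in {m5, m7}} = {m3, m4, m5, m7}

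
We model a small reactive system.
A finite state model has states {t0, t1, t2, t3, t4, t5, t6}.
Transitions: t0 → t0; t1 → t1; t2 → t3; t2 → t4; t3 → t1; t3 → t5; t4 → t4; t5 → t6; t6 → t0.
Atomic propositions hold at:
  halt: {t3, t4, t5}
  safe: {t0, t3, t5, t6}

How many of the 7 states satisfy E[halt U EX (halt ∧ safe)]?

2

Sat(halt ∧ safe) = {t3, t5}
Sat(EX (halt ∧ safe)) = {s : some successor in {t3, t5}} = {t2, t3}
E[halt U EX (halt ∧ safe)]: least fixpoint, start Z0 = Sat(EX (halt ∧ safe)) = {t2, t3}, add states in Sat(halt) with some successor in Z. Already a fixed point.
Sat(E[halt U EX (halt ∧ safe)]) = {t2, t3}
|Sat(E[halt U EX (halt ∧ safe)])| = |{t2, t3}| = 2.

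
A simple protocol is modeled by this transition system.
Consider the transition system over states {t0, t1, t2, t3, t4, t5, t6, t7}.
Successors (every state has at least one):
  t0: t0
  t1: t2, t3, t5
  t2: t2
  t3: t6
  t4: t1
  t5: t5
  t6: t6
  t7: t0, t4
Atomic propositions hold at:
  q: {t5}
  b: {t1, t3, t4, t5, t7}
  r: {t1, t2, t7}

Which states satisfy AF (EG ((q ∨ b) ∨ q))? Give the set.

Sat(q ∨ b) = {t1, t3, t4, t5, t7}
Sat((q ∨ b) ∨ q) = {t1, t3, t4, t5, t7}
EG ((q ∨ b) ∨ q): greatest fixpoint, start Z0 = {t1, t3, t4, t5, t7}, keep only states in Sat with some successor in Z. Z1 = {t1, t4, t5, t7}; fixed.
Sat(EG ((q ∨ b) ∨ q)) = {t1, t4, t5, t7}
AF (EG ((q ∨ b) ∨ q)): least fixpoint, start Z0 = {t1, t4, t5, t7}, add states with every successor in Z. Already a fixed point.
Sat(AF (EG ((q ∨ b) ∨ q))) = {t1, t4, t5, t7}

{t1, t4, t5, t7}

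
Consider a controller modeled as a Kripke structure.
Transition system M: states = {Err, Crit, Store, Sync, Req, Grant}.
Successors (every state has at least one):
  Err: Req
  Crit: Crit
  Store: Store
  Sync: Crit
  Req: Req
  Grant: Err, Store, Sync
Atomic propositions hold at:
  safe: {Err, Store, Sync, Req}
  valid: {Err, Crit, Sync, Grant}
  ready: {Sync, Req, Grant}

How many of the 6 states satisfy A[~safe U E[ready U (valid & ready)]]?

2

Sat(~safe) = {Crit, Grant}
Sat(valid & ready) = {Sync, Grant}
E[ready U (valid & ready)]: least fixpoint, start Z0 = Sat((valid & ready)) = {Sync, Grant}, add states in Sat(ready) with some successor in Z. Already a fixed point.
Sat(E[ready U (valid & ready)]) = {Sync, Grant}
A[~safe U E[ready U (valid & ready)]]: least fixpoint, start Z0 = Sat(E[ready U (valid & ready)]) = {Sync, Grant}, add states in Sat(~safe) with every successor in Z. Already a fixed point.
Sat(A[~safe U E[ready U (valid & ready)]]) = {Sync, Grant}
|Sat(A[~safe U E[ready U (valid & ready)]])| = |{Sync, Grant}| = 2.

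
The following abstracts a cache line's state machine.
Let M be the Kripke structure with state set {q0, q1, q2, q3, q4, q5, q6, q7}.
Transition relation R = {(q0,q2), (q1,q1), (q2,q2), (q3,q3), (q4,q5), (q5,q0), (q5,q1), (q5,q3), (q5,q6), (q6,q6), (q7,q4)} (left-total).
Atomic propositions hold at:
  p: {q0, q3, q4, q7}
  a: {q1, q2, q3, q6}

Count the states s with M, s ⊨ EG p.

EG p: greatest fixpoint, start Z0 = {q0, q3, q4, q7}, keep only states in Sat with some successor in Z. Z1 = {q3, q7}; Z2 = {q3}; fixed.
Sat(EG p) = {q3}
|Sat(EG p)| = |{q3}| = 1.

1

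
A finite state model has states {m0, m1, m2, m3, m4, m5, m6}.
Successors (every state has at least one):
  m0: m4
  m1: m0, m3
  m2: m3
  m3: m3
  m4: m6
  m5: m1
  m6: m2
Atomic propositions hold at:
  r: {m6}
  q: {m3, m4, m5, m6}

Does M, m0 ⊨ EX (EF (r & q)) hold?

Sat(r & q) = {m6}
EF (r & q): least fixpoint, start Z0 = {m6}, add states with some successor in Z. Z1 = {m4, m6}; Z2 = {m0, m4, m6}; Z3 = {m0, m1, m4, m6}; Z4 = {m0, m1, m4, m5, m6}; fixed.
Sat(EF (r & q)) = {m0, m1, m4, m5, m6}
Sat(EX (EF (r & q))) = {s : some successor in {m0, m1, m4, m5, m6}} = {m0, m1, m4, m5}
m0 ∈ Sat(EX (EF (r & q))) = {m0, m1, m4, m5}, so the formula holds at m0.

Yes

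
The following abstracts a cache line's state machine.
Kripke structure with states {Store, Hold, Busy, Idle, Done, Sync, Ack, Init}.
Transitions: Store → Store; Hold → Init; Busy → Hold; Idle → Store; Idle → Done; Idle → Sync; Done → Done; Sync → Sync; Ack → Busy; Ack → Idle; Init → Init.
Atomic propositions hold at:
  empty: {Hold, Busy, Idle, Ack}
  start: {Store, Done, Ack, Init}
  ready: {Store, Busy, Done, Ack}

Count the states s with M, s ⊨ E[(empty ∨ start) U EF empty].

Sat(empty ∨ start) = {Store, Hold, Busy, Idle, Done, Ack, Init}
EF empty: least fixpoint, start Z0 = {Hold, Busy, Idle, Ack}, add states with some successor in Z. Already a fixed point.
Sat(EF empty) = {Hold, Busy, Idle, Ack}
E[(empty ∨ start) U EF empty]: least fixpoint, start Z0 = Sat(EF empty) = {Hold, Busy, Idle, Ack}, add states in Sat(empty ∨ start) with some successor in Z. Already a fixed point.
Sat(E[(empty ∨ start) U EF empty]) = {Hold, Busy, Idle, Ack}
|Sat(E[(empty ∨ start) U EF empty])| = |{Hold, Busy, Idle, Ack}| = 4.

4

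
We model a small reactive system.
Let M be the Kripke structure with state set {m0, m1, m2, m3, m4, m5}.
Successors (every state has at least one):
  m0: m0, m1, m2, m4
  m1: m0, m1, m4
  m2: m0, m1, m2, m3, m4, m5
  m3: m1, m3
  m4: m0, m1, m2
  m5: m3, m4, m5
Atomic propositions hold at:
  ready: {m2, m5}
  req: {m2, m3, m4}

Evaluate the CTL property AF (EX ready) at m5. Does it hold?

Sat(EX ready) = {s : some successor in {m2, m5}} = {m0, m2, m4, m5}
AF (EX ready): least fixpoint, start Z0 = {m0, m2, m4, m5}, add states with every successor in Z. Already a fixed point.
Sat(AF (EX ready)) = {m0, m2, m4, m5}
m5 ∈ Sat(AF (EX ready)) = {m0, m2, m4, m5}, so the formula holds at m5.

Yes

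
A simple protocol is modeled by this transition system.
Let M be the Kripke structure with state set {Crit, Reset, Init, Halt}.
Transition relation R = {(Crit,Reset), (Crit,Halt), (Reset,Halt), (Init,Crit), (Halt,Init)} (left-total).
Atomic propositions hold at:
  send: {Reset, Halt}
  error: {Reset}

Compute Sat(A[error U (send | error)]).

Sat(send | error) = {Reset, Halt}
A[error U (send | error)]: least fixpoint, start Z0 = Sat((send | error)) = {Reset, Halt}, add states in Sat(error) with every successor in Z. Already a fixed point.
Sat(A[error U (send | error)]) = {Reset, Halt}

{Reset, Halt}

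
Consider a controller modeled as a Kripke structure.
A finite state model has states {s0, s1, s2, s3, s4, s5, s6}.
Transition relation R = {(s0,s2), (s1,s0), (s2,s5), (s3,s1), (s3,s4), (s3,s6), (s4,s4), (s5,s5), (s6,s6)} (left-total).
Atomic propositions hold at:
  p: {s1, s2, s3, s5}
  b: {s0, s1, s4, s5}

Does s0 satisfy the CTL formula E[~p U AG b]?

Sat(~p) = {s0, s4, s6}
AG b: greatest fixpoint, start Z0 = {s0, s1, s4, s5}, keep only states in Sat with every successor in Z. Z1 = {s1, s4, s5}; Z2 = {s4, s5}; fixed.
Sat(AG b) = {s4, s5}
E[~p U AG b]: least fixpoint, start Z0 = Sat(AG b) = {s4, s5}, add states in Sat(~p) with some successor in Z. Already a fixed point.
Sat(E[~p U AG b]) = {s4, s5}
s0 ∉ Sat(E[~p U AG b]) = {s4, s5}, so the formula does not hold at s0.

No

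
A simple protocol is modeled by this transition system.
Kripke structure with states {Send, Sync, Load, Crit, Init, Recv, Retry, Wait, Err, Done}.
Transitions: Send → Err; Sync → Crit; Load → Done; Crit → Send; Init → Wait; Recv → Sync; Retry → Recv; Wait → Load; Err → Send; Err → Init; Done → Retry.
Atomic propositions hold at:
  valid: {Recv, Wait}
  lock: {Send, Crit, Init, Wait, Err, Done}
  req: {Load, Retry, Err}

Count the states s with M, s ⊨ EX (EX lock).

Sat(EX lock) = {s : some successor in {Send, Crit, Init, Wait, Err, Done}} = {Send, Sync, Load, Crit, Init, Err}
Sat(EX (EX lock)) = {s : some successor in {Send, Sync, Load, Crit, Init, Err}} = {Send, Sync, Crit, Recv, Wait, Err}
|Sat(EX (EX lock))| = |{Send, Sync, Crit, Recv, Wait, Err}| = 6.

6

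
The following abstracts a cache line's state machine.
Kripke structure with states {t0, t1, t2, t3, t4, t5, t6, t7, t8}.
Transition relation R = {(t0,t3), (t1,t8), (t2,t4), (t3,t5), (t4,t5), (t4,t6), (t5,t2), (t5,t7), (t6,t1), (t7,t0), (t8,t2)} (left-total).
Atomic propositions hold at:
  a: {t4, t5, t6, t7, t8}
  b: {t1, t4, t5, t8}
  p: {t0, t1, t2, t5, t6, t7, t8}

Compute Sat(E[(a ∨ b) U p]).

Sat(a ∨ b) = {t1, t4, t5, t6, t7, t8}
E[(a ∨ b) U p]: least fixpoint, start Z0 = Sat(p) = {t0, t1, t2, t5, t6, t7, t8}, add states in Sat(a ∨ b) with some successor in Z. Z1 = {t0, t1, t2, t4, t5, t6, t7, t8}; fixed.
Sat(E[(a ∨ b) U p]) = {t0, t1, t2, t4, t5, t6, t7, t8}

{t0, t1, t2, t4, t5, t6, t7, t8}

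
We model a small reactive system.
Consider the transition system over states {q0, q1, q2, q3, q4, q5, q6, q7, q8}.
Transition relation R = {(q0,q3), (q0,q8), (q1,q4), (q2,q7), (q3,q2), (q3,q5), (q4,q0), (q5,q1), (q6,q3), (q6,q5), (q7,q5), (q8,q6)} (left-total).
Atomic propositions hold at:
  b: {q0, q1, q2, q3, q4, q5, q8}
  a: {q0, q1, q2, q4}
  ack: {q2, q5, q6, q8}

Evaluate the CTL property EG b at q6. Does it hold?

EG b: greatest fixpoint, start Z0 = {q0, q1, q2, q3, q4, q5, q8}, keep only states in Sat with some successor in Z. Z1 = {q0, q1, q3, q4, q5}; fixed.
Sat(EG b) = {q0, q1, q3, q4, q5}
q6 ∉ Sat(EG b) = {q0, q1, q3, q4, q5}, so the formula does not hold at q6.

No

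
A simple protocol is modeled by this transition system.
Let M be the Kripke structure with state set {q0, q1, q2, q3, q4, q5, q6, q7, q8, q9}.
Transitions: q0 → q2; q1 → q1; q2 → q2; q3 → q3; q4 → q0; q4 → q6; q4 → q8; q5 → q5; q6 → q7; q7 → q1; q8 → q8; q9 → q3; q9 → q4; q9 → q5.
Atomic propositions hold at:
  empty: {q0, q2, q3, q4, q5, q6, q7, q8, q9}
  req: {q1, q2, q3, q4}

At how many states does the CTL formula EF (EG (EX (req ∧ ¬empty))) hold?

5

Sat(¬empty) = {q1}
Sat(req ∧ ¬empty) = {q1}
Sat(EX (req ∧ ¬empty)) = {s : some successor in {q1}} = {q1, q7}
EG (EX (req ∧ ¬empty)): greatest fixpoint, start Z0 = {q1, q7}, keep only states in Sat with some successor in Z. Already a fixed point.
Sat(EG (EX (req ∧ ¬empty))) = {q1, q7}
EF (EG (EX (req ∧ ¬empty))): least fixpoint, start Z0 = {q1, q7}, add states with some successor in Z. Z1 = {q1, q6, q7}; Z2 = {q1, q4, q6, q7}; Z3 = {q1, q4, q6, q7, q9}; fixed.
Sat(EF (EG (EX (req ∧ ¬empty)))) = {q1, q4, q6, q7, q9}
|Sat(EF (EG (EX (req ∧ ¬empty))))| = |{q1, q4, q6, q7, q9}| = 5.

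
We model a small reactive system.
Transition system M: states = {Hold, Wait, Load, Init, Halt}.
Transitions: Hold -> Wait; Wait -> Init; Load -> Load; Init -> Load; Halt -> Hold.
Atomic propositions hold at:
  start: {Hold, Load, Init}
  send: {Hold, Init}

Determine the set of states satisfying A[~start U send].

{Hold, Wait, Init, Halt}

Sat(~start) = {Wait, Halt}
A[~start U send]: least fixpoint, start Z0 = Sat(send) = {Hold, Init}, add states in Sat(~start) with every successor in Z. Z1 = {Hold, Wait, Init, Halt}; fixed.
Sat(A[~start U send]) = {Hold, Wait, Init, Halt}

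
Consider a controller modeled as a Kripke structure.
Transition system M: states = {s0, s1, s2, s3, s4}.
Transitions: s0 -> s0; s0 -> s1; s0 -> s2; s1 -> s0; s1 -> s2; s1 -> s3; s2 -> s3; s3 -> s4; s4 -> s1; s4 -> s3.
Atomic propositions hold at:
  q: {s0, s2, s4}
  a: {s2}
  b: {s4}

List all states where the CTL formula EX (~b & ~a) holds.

Sat(~b) = {s0, s1, s2, s3}
Sat(~a) = {s0, s1, s3, s4}
Sat(~b & ~a) = {s0, s1, s3}
Sat(EX (~b & ~a)) = {s : some successor in {s0, s1, s3}} = {s0, s1, s2, s4}

{s0, s1, s2, s4}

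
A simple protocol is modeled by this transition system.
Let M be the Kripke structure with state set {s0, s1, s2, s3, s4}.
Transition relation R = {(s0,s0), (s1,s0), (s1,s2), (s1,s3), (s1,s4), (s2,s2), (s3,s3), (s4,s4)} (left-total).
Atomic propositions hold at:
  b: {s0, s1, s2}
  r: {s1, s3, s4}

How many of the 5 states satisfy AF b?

AF b: least fixpoint, start Z0 = {s0, s1, s2}, add states with every successor in Z. Already a fixed point.
Sat(AF b) = {s0, s1, s2}
|Sat(AF b)| = |{s0, s1, s2}| = 3.

3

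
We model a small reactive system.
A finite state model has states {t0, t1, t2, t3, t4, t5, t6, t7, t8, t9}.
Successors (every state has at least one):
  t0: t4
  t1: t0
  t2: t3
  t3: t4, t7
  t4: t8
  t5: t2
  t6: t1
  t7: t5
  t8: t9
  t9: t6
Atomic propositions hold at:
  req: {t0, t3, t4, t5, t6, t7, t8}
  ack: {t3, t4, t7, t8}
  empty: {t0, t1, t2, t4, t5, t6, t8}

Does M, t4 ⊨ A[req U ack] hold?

A[req U ack]: least fixpoint, start Z0 = Sat(ack) = {t3, t4, t7, t8}, add states in Sat(req) with every successor in Z. Z1 = {t0, t3, t4, t7, t8}; fixed.
Sat(A[req U ack]) = {t0, t3, t4, t7, t8}
t4 ∈ Sat(A[req U ack]) = {t0, t3, t4, t7, t8}, so the formula holds at t4.

Yes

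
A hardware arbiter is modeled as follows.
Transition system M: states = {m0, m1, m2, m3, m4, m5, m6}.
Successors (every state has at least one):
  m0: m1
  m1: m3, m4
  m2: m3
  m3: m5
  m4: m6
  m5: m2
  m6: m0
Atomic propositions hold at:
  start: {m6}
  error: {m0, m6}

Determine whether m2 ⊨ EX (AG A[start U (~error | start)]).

Sat(~error) = {m1, m2, m3, m4, m5}
Sat(~error | start) = {m1, m2, m3, m4, m5, m6}
A[start U (~error | start)]: least fixpoint, start Z0 = Sat((~error | start)) = {m1, m2, m3, m4, m5, m6}, add states in Sat(start) with every successor in Z. Already a fixed point.
Sat(A[start U (~error | start)]) = {m1, m2, m3, m4, m5, m6}
AG A[start U (~error | start)]: greatest fixpoint, start Z0 = {m1, m2, m3, m4, m5, m6}, keep only states in Sat with every successor in Z. Z1 = {m1, m2, m3, m4, m5}; Z2 = {m1, m2, m3, m5}; Z3 = {m2, m3, m5}; fixed.
Sat(AG A[start U (~error | start)]) = {m2, m3, m5}
Sat(EX (AG A[start U (~error | start)])) = {s : some successor in {m2, m3, m5}} = {m1, m2, m3, m5}
m2 ∈ Sat(EX (AG A[start U (~error | start)])) = {m1, m2, m3, m5}, so the formula holds at m2.

Yes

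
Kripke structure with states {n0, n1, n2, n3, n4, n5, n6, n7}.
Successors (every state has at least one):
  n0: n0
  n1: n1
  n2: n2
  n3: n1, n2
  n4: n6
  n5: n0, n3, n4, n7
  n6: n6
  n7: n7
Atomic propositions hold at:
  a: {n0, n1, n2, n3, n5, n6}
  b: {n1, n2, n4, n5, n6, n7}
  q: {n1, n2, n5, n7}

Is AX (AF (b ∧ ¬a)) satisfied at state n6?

Sat(¬a) = {n4, n7}
Sat(b ∧ ¬a) = {n4, n7}
AF (b ∧ ¬a): least fixpoint, start Z0 = {n4, n7}, add states with every successor in Z. Already a fixed point.
Sat(AF (b ∧ ¬a)) = {n4, n7}
Sat(AX (AF (b ∧ ¬a))) = {s : every successor in {n4, n7}} = {n7}
n6 ∉ Sat(AX (AF (b ∧ ¬a))) = {n7}, so the formula does not hold at n6.

No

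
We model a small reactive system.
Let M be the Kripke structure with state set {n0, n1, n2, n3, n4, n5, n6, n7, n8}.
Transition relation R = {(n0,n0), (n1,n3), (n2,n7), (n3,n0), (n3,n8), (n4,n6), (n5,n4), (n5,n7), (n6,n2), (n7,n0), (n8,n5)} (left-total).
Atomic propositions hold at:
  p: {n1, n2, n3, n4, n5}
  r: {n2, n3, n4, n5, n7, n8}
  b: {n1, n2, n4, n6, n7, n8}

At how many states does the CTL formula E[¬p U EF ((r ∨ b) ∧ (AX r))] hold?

Sat(¬p) = {n0, n6, n7, n8}
Sat(r ∨ b) = {n1, n2, n3, n4, n5, n6, n7, n8}
Sat(AX r) = {s : every successor in {n2, n3, n4, n5, n7, n8}} = {n1, n2, n5, n6, n8}
Sat((r ∨ b) ∧ (AX r)) = {n1, n2, n5, n6, n8}
EF ((r ∨ b) ∧ (AX r)): least fixpoint, start Z0 = {n1, n2, n5, n6, n8}, add states with some successor in Z. Z1 = {n1, n2, n3, n4, n5, n6, n8}; fixed.
Sat(EF ((r ∨ b) ∧ (AX r))) = {n1, n2, n3, n4, n5, n6, n8}
E[¬p U EF ((r ∨ b) ∧ (AX r))]: least fixpoint, start Z0 = Sat(EF ((r ∨ b) ∧ (AX r))) = {n1, n2, n3, n4, n5, n6, n8}, add states in Sat(¬p) with some successor in Z. Already a fixed point.
Sat(E[¬p U EF ((r ∨ b) ∧ (AX r))]) = {n1, n2, n3, n4, n5, n6, n8}
|Sat(E[¬p U EF ((r ∨ b) ∧ (AX r))])| = |{n1, n2, n3, n4, n5, n6, n8}| = 7.

7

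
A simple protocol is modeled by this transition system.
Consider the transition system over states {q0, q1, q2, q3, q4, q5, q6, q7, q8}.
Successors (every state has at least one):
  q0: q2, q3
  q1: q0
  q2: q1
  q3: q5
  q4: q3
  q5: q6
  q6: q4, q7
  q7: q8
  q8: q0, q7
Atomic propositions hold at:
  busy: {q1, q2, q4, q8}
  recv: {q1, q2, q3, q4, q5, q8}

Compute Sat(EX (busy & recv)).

{q0, q2, q6, q7}

Sat(busy & recv) = {q1, q2, q4, q8}
Sat(EX (busy & recv)) = {s : some successor in {q1, q2, q4, q8}} = {q0, q2, q6, q7}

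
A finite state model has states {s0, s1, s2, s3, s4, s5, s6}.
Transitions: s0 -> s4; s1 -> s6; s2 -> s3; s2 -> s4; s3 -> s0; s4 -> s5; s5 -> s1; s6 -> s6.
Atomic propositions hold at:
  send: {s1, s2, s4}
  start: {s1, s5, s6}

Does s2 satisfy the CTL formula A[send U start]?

A[send U start]: least fixpoint, start Z0 = Sat(start) = {s1, s5, s6}, add states in Sat(send) with every successor in Z. Z1 = {s1, s4, s5, s6}; fixed.
Sat(A[send U start]) = {s1, s4, s5, s6}
s2 ∉ Sat(A[send U start]) = {s1, s4, s5, s6}, so the formula does not hold at s2.

No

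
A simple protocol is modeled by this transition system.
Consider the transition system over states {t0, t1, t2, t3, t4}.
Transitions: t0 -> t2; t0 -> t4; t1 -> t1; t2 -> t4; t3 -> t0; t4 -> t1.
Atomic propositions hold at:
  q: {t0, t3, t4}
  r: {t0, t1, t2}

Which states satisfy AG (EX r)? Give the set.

{t1, t4}

Sat(EX r) = {s : some successor in {t0, t1, t2}} = {t0, t1, t3, t4}
AG (EX r): greatest fixpoint, start Z0 = {t0, t1, t3, t4}, keep only states in Sat with every successor in Z. Z1 = {t1, t3, t4}; Z2 = {t1, t4}; fixed.
Sat(AG (EX r)) = {t1, t4}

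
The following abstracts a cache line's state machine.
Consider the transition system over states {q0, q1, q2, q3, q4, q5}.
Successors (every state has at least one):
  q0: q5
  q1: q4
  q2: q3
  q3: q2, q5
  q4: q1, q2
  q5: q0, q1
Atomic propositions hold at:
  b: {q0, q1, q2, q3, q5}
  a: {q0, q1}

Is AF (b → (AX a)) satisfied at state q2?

Sat(AX a) = {s : every successor in {q0, q1}} = {q5}
Sat(b → (AX a)) = {q4, q5}
AF (b → (AX a)): least fixpoint, start Z0 = {q4, q5}, add states with every successor in Z. Z1 = {q0, q1, q4, q5}; fixed.
Sat(AF (b → (AX a))) = {q0, q1, q4, q5}
q2 ∉ Sat(AF (b → (AX a))) = {q0, q1, q4, q5}, so the formula does not hold at q2.

No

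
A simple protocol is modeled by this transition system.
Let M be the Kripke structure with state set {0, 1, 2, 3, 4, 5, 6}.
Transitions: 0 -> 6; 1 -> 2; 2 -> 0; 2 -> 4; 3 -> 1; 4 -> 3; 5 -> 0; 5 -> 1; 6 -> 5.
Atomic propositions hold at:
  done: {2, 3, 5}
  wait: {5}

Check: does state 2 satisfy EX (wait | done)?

No

Sat(wait | done) = {2, 3, 5}
Sat(EX (wait | done)) = {s : some successor in {2, 3, 5}} = {1, 4, 6}
2 ∉ Sat(EX (wait | done)) = {1, 4, 6}, so the formula does not hold at 2.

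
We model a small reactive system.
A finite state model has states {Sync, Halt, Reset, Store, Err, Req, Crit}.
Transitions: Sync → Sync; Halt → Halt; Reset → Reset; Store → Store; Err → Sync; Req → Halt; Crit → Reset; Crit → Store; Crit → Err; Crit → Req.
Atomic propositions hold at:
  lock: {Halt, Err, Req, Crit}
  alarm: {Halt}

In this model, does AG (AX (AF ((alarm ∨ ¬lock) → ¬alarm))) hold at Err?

Sat(¬lock) = {Sync, Reset, Store}
Sat(alarm ∨ ¬lock) = {Sync, Halt, Reset, Store}
Sat(¬alarm) = {Sync, Reset, Store, Err, Req, Crit}
Sat((alarm ∨ ¬lock) → ¬alarm) = {Sync, Reset, Store, Err, Req, Crit}
AF ((alarm ∨ ¬lock) → ¬alarm): least fixpoint, start Z0 = {Sync, Reset, Store, Err, Req, Crit}, add states with every successor in Z. Already a fixed point.
Sat(AF ((alarm ∨ ¬lock) → ¬alarm)) = {Sync, Reset, Store, Err, Req, Crit}
Sat(AX (AF ((alarm ∨ ¬lock) → ¬alarm))) = {s : every successor in {Sync, Reset, Store, Err, Req, Crit}} = {Sync, Reset, Store, Err, Crit}
AG (AX (AF ((alarm ∨ ¬lock) → ¬alarm))): greatest fixpoint, start Z0 = {Sync, Reset, Store, Err, Crit}, keep only states in Sat with every successor in Z. Z1 = {Sync, Reset, Store, Err}; fixed.
Sat(AG (AX (AF ((alarm ∨ ¬lock) → ¬alarm)))) = {Sync, Reset, Store, Err}
Err ∈ Sat(AG (AX (AF ((alarm ∨ ¬lock) → ¬alarm)))) = {Sync, Reset, Store, Err}, so the formula holds at Err.

Yes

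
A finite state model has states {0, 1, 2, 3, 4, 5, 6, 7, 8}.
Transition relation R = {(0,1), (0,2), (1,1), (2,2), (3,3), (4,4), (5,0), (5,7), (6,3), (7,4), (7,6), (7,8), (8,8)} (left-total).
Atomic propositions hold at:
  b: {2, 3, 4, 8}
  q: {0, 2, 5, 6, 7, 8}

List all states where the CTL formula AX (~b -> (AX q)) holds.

{2, 3, 4, 6, 8}

Sat(~b) = {0, 1, 5, 6, 7}
Sat(AX q) = {s : every successor in {0, 2, 5, 6, 7, 8}} = {2, 5, 8}
Sat(~b -> (AX q)) = {2, 3, 4, 5, 8}
Sat(AX (~b -> (AX q))) = {s : every successor in {2, 3, 4, 5, 8}} = {2, 3, 4, 6, 8}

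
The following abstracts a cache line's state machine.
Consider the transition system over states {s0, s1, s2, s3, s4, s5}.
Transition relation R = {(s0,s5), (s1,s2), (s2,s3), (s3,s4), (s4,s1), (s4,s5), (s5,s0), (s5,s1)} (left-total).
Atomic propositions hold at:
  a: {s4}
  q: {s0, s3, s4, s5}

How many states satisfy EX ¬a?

5

Sat(¬a) = {s0, s1, s2, s3, s5}
Sat(EX ¬a) = {s : some successor in {s0, s1, s2, s3, s5}} = {s0, s1, s2, s4, s5}
|Sat(EX ¬a)| = |{s0, s1, s2, s4, s5}| = 5.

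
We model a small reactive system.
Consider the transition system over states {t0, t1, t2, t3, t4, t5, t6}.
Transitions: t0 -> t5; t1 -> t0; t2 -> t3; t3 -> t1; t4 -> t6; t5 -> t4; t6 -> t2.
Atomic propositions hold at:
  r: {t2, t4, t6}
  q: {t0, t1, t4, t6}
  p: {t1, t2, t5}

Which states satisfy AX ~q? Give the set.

Sat(~q) = {t2, t3, t5}
Sat(AX ~q) = {s : every successor in {t2, t3, t5}} = {t0, t2, t6}

{t0, t2, t6}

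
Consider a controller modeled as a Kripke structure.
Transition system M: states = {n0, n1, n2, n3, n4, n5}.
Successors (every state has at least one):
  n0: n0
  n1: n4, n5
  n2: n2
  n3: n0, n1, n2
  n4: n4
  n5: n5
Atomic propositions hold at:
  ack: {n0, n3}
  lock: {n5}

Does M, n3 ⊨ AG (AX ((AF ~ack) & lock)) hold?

Sat(~ack) = {n1, n2, n4, n5}
AF ~ack: least fixpoint, start Z0 = {n1, n2, n4, n5}, add states with every successor in Z. Already a fixed point.
Sat(AF ~ack) = {n1, n2, n4, n5}
Sat((AF ~ack) & lock) = {n5}
Sat(AX ((AF ~ack) & lock)) = {s : every successor in {n5}} = {n5}
AG (AX ((AF ~ack) & lock)): greatest fixpoint, start Z0 = {n5}, keep only states in Sat with every successor in Z. Already a fixed point.
Sat(AG (AX ((AF ~ack) & lock))) = {n5}
n3 ∉ Sat(AG (AX ((AF ~ack) & lock))) = {n5}, so the formula does not hold at n3.

No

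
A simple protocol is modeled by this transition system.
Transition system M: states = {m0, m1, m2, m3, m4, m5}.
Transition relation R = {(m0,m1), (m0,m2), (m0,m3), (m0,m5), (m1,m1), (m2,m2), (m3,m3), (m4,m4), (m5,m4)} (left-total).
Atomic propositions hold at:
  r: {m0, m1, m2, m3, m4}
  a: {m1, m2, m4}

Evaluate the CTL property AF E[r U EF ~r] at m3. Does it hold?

No

Sat(~r) = {m5}
EF ~r: least fixpoint, start Z0 = {m5}, add states with some successor in Z. Z1 = {m0, m5}; fixed.
Sat(EF ~r) = {m0, m5}
E[r U EF ~r]: least fixpoint, start Z0 = Sat(EF ~r) = {m0, m5}, add states in Sat(r) with some successor in Z. Already a fixed point.
Sat(E[r U EF ~r]) = {m0, m5}
AF E[r U EF ~r]: least fixpoint, start Z0 = {m0, m5}, add states with every successor in Z. Already a fixed point.
Sat(AF E[r U EF ~r]) = {m0, m5}
m3 ∉ Sat(AF E[r U EF ~r]) = {m0, m5}, so the formula does not hold at m3.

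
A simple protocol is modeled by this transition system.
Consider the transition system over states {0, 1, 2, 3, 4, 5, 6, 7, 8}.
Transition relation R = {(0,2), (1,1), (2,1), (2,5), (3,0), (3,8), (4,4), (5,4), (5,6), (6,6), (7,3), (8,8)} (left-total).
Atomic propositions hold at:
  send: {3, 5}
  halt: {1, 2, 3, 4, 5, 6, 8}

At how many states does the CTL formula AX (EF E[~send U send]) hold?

Sat(~send) = {0, 1, 2, 4, 6, 7, 8}
E[~send U send]: least fixpoint, start Z0 = Sat(send) = {3, 5}, add states in Sat(~send) with some successor in Z. Z1 = {2, 3, 5, 7}; Z2 = {0, 2, 3, 5, 7}; fixed.
Sat(E[~send U send]) = {0, 2, 3, 5, 7}
EF E[~send U send]: least fixpoint, start Z0 = {0, 2, 3, 5, 7}, add states with some successor in Z. Already a fixed point.
Sat(EF E[~send U send]) = {0, 2, 3, 5, 7}
Sat(AX (EF E[~send U send])) = {s : every successor in {0, 2, 3, 5, 7}} = {0, 7}
|Sat(AX (EF E[~send U send]))| = |{0, 7}| = 2.

2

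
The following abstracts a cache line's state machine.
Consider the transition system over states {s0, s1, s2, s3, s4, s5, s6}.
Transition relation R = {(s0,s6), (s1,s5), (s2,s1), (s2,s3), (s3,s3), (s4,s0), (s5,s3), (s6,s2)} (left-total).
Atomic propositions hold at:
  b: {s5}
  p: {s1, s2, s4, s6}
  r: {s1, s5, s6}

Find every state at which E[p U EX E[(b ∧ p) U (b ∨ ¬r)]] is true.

{s1, s2, s3, s4, s5, s6}

Sat(b ∧ p) = ∅
Sat(¬r) = {s0, s2, s3, s4}
Sat(b ∨ ¬r) = {s0, s2, s3, s4, s5}
E[(b ∧ p) U (b ∨ ¬r)]: least fixpoint, start Z0 = Sat((b ∨ ¬r)) = {s0, s2, s3, s4, s5}, add states in Sat(b ∧ p) with some successor in Z. Already a fixed point.
Sat(E[(b ∧ p) U (b ∨ ¬r)]) = {s0, s2, s3, s4, s5}
Sat(EX E[(b ∧ p) U (b ∨ ¬r)]) = {s : some successor in {s0, s2, s3, s4, s5}} = {s1, s2, s3, s4, s5, s6}
E[p U EX E[(b ∧ p) U (b ∨ ¬r)]]: least fixpoint, start Z0 = Sat(EX E[(b ∧ p) U (b ∨ ¬r)]) = {s1, s2, s3, s4, s5, s6}, add states in Sat(p) with some successor in Z. Already a fixed point.
Sat(E[p U EX E[(b ∧ p) U (b ∨ ¬r)]]) = {s1, s2, s3, s4, s5, s6}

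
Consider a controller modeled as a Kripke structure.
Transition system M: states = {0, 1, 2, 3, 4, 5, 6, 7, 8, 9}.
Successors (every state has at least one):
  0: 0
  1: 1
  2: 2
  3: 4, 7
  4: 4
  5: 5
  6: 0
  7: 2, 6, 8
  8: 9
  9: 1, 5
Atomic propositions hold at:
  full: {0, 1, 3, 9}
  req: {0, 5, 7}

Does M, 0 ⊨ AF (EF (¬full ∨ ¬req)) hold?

Sat(¬full) = {2, 4, 5, 6, 7, 8}
Sat(¬req) = {1, 2, 3, 4, 6, 8, 9}
Sat(¬full ∨ ¬req) = {1, 2, 3, 4, 5, 6, 7, 8, 9}
EF (¬full ∨ ¬req): least fixpoint, start Z0 = {1, 2, 3, 4, 5, 6, 7, 8, 9}, add states with some successor in Z. Already a fixed point.
Sat(EF (¬full ∨ ¬req)) = {1, 2, 3, 4, 5, 6, 7, 8, 9}
AF (EF (¬full ∨ ¬req)): least fixpoint, start Z0 = {1, 2, 3, 4, 5, 6, 7, 8, 9}, add states with every successor in Z. Already a fixed point.
Sat(AF (EF (¬full ∨ ¬req))) = {1, 2, 3, 4, 5, 6, 7, 8, 9}
0 ∉ Sat(AF (EF (¬full ∨ ¬req))) = {1, 2, 3, 4, 5, 6, 7, 8, 9}, so the formula does not hold at 0.

No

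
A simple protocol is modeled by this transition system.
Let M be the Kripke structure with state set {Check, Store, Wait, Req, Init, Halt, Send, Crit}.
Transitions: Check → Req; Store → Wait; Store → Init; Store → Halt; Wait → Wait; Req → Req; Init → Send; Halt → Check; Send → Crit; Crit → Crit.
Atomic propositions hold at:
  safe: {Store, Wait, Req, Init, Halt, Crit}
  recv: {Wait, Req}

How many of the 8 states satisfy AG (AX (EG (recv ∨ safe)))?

Sat(recv ∨ safe) = {Store, Wait, Req, Init, Halt, Crit}
EG (recv ∨ safe): greatest fixpoint, start Z0 = {Store, Wait, Req, Init, Halt, Crit}, keep only states in Sat with some successor in Z. Z1 = {Store, Wait, Req, Crit}; fixed.
Sat(EG (recv ∨ safe)) = {Store, Wait, Req, Crit}
Sat(AX (EG (recv ∨ safe))) = {s : every successor in {Store, Wait, Req, Crit}} = {Check, Wait, Req, Send, Crit}
AG (AX (EG (recv ∨ safe))): greatest fixpoint, start Z0 = {Check, Wait, Req, Send, Crit}, keep only states in Sat with every successor in Z. Already a fixed point.
Sat(AG (AX (EG (recv ∨ safe)))) = {Check, Wait, Req, Send, Crit}
|Sat(AG (AX (EG (recv ∨ safe))))| = |{Check, Wait, Req, Send, Crit}| = 5.

5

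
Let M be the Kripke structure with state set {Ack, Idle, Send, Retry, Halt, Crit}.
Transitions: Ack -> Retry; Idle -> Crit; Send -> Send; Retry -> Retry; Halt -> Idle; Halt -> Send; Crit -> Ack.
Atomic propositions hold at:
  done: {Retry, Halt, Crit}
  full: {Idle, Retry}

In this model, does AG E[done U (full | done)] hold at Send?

Sat(full | done) = {Idle, Retry, Halt, Crit}
E[done U (full | done)]: least fixpoint, start Z0 = Sat((full | done)) = {Idle, Retry, Halt, Crit}, add states in Sat(done) with some successor in Z. Already a fixed point.
Sat(E[done U (full | done)]) = {Idle, Retry, Halt, Crit}
AG E[done U (full | done)]: greatest fixpoint, start Z0 = {Idle, Retry, Halt, Crit}, keep only states in Sat with every successor in Z. Z1 = {Idle, Retry}; Z2 = {Retry}; fixed.
Sat(AG E[done U (full | done)]) = {Retry}
Send ∉ Sat(AG E[done U (full | done)]) = {Retry}, so the formula does not hold at Send.

No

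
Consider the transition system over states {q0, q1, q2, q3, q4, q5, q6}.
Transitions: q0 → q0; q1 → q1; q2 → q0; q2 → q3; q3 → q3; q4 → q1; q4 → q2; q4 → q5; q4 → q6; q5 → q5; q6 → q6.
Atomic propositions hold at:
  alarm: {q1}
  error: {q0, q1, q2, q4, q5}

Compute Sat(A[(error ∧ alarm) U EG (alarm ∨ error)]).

Sat(error ∧ alarm) = {q1}
Sat(alarm ∨ error) = {q0, q1, q2, q4, q5}
EG (alarm ∨ error): greatest fixpoint, start Z0 = {q0, q1, q2, q4, q5}, keep only states in Sat with some successor in Z. Already a fixed point.
Sat(EG (alarm ∨ error)) = {q0, q1, q2, q4, q5}
A[(error ∧ alarm) U EG (alarm ∨ error)]: least fixpoint, start Z0 = Sat(EG (alarm ∨ error)) = {q0, q1, q2, q4, q5}, add states in Sat(error ∧ alarm) with every successor in Z. Already a fixed point.
Sat(A[(error ∧ alarm) U EG (alarm ∨ error)]) = {q0, q1, q2, q4, q5}

{q0, q1, q2, q4, q5}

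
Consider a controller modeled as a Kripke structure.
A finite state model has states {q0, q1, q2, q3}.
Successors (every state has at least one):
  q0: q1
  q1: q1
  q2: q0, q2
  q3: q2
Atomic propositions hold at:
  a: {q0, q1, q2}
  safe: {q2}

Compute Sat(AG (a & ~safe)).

Sat(~safe) = {q0, q1, q3}
Sat(a & ~safe) = {q0, q1}
AG (a & ~safe): greatest fixpoint, start Z0 = {q0, q1}, keep only states in Sat with every successor in Z. Already a fixed point.
Sat(AG (a & ~safe)) = {q0, q1}

{q0, q1}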